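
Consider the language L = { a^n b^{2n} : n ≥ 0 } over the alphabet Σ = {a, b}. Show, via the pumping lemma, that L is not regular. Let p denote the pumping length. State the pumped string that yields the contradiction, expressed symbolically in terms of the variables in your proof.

Assume L is regular; let p be its pumping constant.
Choose w = a^p b^{2p}, which is in L with |w| = 3p ≥ p.
The pumping lemma gives a decomposition w = xyz where |xy| ≤ p and |y| > 0.
Since the first p symbols of w are all a's and |xy| ≤ p, y lies entirely in the leading a-block: y = a^k for some k with 1 ≤ k ≤ p.
Pump with i = 2: xy^2z = a^{p+k} b^{2p}. For this to lie in L we would need 2p = 2(p+k), which forces k = 0. But k ≥ 1, so xy^2z ∉ L.
This is a contradiction; hence L is not regular.

a^{p+k} b^{2p}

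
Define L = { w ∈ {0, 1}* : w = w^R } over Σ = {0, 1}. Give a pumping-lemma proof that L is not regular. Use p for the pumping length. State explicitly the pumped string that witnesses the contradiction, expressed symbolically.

Assume L is regular; let p be its pumping constant.
Take w = 0^p 1 0^p, a palindrome of length 2p+1 ≥ p.
By the pumping lemma, w = xyz with |xy| ≤ p and |y| ≥ 1.
Since the first p symbols of w are all 0's and |xy| ≤ p, y lies entirely in the leading 0-block: y = 0^k for some k with 1 ≤ k ≤ p.
Pump with i = 2: xy^2z = 0^{p+k} 1 0^p. Its reverse is 0^p 1 0^{p+k}, which differs from xy^2z since k ≥ 1. So xy^2z is not a palindrome and xy^2z ∉ L.
This is a contradiction; hence L is not regular.

0^{p+k} 1 0^p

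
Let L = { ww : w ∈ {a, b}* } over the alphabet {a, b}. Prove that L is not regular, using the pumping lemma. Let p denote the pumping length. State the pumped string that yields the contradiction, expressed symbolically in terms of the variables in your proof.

Assume L is regular; let p be its pumping constant.
Take w = a^p b^p a^p b^p = uu where u = a^pb^p; then w ∈ L and |w| = 4p ≥ p.
Write w = xyz as guaranteed by the lemma, with |xy| ≤ p and |y| ≥ 1.
The first p characters of w are a's, so xy (and hence y) consists only of a's. Write y = a^k, 1 ≤ k ≤ p.
Pump with i = 2: xy^2z = a^{p+k} b^p a^p b^p, of length 4p+k. Suppose this equals vv. The string starts with a and ends with b, so v does too; thus the boundary between the two copies of v is a b→a transition. There is exactly one such transition, at position 2p+k, so |v| = 2p+k and |vv| = 4p+2k ≠ 4p+k since k ≥ 1. So xy^2z ∉ L.
Contradiction. Therefore L is not regular.

a^{p+k} b^p a^p b^p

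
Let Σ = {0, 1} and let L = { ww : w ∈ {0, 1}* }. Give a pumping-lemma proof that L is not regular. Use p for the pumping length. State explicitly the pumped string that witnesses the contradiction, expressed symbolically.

Assume L is regular. Let p be the pumping length given by the pumping lemma.
Take w = 0^p 1^p 0^p 1^p = uu where u = 0^p1^p; then w ∈ L and |w| = 4p ≥ p.
By the pumping lemma, w = xyz with |xy| ≤ p and |y| ≥ 1.
Since the first p symbols of w are all 0's and |xy| ≤ p, y lies entirely in the leading 0-block: y = 0^k for some k with 1 ≤ k ≤ p.
Pump with i = 2: xy^2z = 0^{p+k} 1^p 0^p 1^p, of length 4p+k. Suppose this equals vv. The string starts with 0 and ends with 1, so v does too; thus the boundary between the two copies of v is a 1→0 transition. There is exactly one such transition, at position 2p+k, so |v| = 2p+k and |vv| = 4p+2k ≠ 4p+k since k ≥ 1. So xy^2z ∉ L.
This contradicts the pumping lemma, so L is not regular.

0^{p+k} 1^p 0^p 1^p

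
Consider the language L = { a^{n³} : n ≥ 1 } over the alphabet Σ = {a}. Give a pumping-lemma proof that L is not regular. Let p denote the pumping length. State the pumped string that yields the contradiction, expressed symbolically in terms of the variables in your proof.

Assume L is regular; let p be its pumping constant.
Take w = a^{p³} ∈ L with |w| = p³ ≥ p.
Write w = xyz as guaranteed by the lemma, with |xy| ≤ p and |y| ≥ 1.
Then y = a^k for some k with 1 ≤ k ≤ p.
Pump with i = 2: xy^2z = a^{p³+k}. Since 1 ≤ k ≤ p, p³ < p³+k ≤ p³+p < p³+3p²+3p+1 = (p+1)³, so p³+k is not a perfect cube. So xy^2z ∉ L.
Contradiction. Therefore L is not regular.

a^{p³+k}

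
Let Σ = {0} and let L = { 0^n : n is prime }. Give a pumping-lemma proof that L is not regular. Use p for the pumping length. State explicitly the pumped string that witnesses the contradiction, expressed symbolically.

0^{q(1+k)}

Toward a contradiction, assume L is regular with pumping length p.
Let q be a prime with q ≥ p+2 (infinitely many primes exist), and take w = 0^q ∈ L with |w| = q ≥ p.
The pumping lemma gives a decomposition w = xyz where |xy| ≤ p and y is nonempty.
Then y = 0^k for some k with 1 ≤ k ≤ p.
Since 1 ≤ k ≤ p, |xz| = q-k. Pump with i = q+1: |xy^{q+1}z| = (q-k)+(q+1)k = q+qk = q(1+k), which is composite (both factors ≥ 2). So xy^{q+1}z = 0^{q(1+k)} ∉ L.
Contradiction. Therefore L is not regular.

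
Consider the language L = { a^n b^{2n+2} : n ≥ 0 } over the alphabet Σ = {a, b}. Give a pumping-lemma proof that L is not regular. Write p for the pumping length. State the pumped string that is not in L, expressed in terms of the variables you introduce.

a^{p+k} b^{2p+2}

Suppose for contradiction that L is regular, and let p be the pumping length.
Choose w = a^p b^{2p+2}, which is in L with |w| = 3p+2 ≥ p.
The pumping lemma gives a decomposition w = xyz where |xy| ≤ p and |y| ≥ 1.
Since the first p symbols of w are all a's and |xy| ≤ p, y lies entirely in the leading a-block: y = a^k for some k with 1 ≤ k ≤ p.
Pump with i = 2: xy^2z = a^{p+k} b^{2p+2}. For this to lie in L we would need 2p+2 = 2(p+k)+2, which forces k = 0. But k ≥ 1, so xy^2z ∉ L.
Contradiction. Therefore L is not regular.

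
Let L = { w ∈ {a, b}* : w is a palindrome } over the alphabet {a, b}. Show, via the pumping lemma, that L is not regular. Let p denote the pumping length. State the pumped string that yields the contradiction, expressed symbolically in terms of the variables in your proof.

Assume L is regular; let p be its pumping constant.
Take w = a^p b a^p, a palindrome of length 2p+1 ≥ p.
Write w = xyz as guaranteed by the lemma, with |xy| ≤ p and |y| ≥ 1.
Since the first p symbols of w are all a's and |xy| ≤ p, y lies entirely in the leading a-block: y = a^k for some k with 1 ≤ k ≤ p.
Pump with i = 2: xy^2z = a^{p+k} b a^p. Its reverse is a^p b a^{p+k}, which differs from xy^2z since k ≥ 1. So xy^2z is not a palindrome and xy^2z ∉ L.
Contradiction. Therefore L is not regular.

a^{p+k} b a^p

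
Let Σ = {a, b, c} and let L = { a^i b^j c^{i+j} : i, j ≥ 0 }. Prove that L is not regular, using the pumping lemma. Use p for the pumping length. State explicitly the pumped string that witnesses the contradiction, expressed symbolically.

Assume L is regular; let p be its pumping constant.
Take w = a^p b^p c^{2p} ∈ L (with i=j=p, i+j=2p), |w| = 4p ≥ p.
By the pumping lemma, w = xyz with |xy| ≤ p and |y| > 0.
Because |xy| ≤ p and w begins with p copies of a, we have y = a^k with 1 ≤ k ≤ p.
Consider xy^2z = a^{p+k} b^p c^{2p}. Now the a- and b-counts sum to 2p+k, but the c-count is 2p ≠ 2p+k. So xy^2z ∉ L.
This is a contradiction; hence L is not regular.

a^{p+k} b^p c^{2p}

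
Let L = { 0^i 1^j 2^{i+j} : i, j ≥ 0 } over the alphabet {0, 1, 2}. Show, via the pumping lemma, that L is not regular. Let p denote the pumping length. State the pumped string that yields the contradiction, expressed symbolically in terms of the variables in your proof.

Suppose for contradiction that L is regular, and let p be the pumping length.
Take w = 0^p 1^p 2^{2p} ∈ L (with i=j=p, i+j=2p), |w| = 4p ≥ p.
The pumping lemma gives a decomposition w = xyz where |xy| ≤ p and |y| ≥ 1.
The first p characters of w are 0's, so xy (and hence y) consists only of 0's. Write y = 0^k, 1 ≤ k ≤ p.
Consider xy^2z = 0^{p+k} 1^p 2^{2p}. Now the 0- and 1-counts sum to 2p+k, but the 2-count is 2p ≠ 2p+k. So xy^2z ∉ L.
This contradicts the pumping lemma, so L is not regular.

0^{p+k} 1^p 2^{2p}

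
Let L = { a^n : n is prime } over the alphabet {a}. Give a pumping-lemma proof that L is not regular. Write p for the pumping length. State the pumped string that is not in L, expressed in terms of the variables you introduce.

Assume L is regular. Let p be the pumping length given by the pumping lemma.
Let q be a prime with q ≥ p+2 (infinitely many primes exist), and take w = a^q ∈ L with |w| = q ≥ p.
Write w = xyz as guaranteed by the lemma, with |xy| ≤ p and |y| ≥ 1.
Then y = a^k for some k with 1 ≤ k ≤ p.
Since 1 ≤ k ≤ p, |xz| = q-k. Pump with i = q+1: |xy^{q+1}z| = (q-k)+(q+1)k = q+qk = q(1+k), which is composite (both factors ≥ 2). So xy^{q+1}z = a^{q(1+k)} ∉ L.
This contradicts the pumping lemma, so L is not regular.

a^{q(1+k)}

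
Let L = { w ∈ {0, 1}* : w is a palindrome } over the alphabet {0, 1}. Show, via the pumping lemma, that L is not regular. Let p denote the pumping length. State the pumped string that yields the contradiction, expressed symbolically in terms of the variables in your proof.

Suppose for contradiction that L is regular, and let p be the pumping length.
Take w = 0^p 1 0^p, a palindrome of length 2p+1 ≥ p.
The pumping lemma gives a decomposition w = xyz where |xy| ≤ p and y is nonempty.
The first p characters of w are 0's, so xy (and hence y) consists only of 0's. Write y = 0^k, 1 ≤ k ≤ p.
Pump with i = 2: xy^2z = 0^{p+k} 1 0^p. Its reverse is 0^p 1 0^{p+k}, which differs from xy^2z since k ≥ 1. So xy^2z is not a palindrome and xy^2z ∉ L.
This contradicts the pumping lemma, so L is not regular.

0^{p+k} 1 0^p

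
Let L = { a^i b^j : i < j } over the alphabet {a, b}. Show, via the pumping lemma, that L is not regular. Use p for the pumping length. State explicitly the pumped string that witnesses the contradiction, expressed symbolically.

Toward a contradiction, assume L is regular with pumping length p.
Choose w = a^p b^{p+1} ∈ L, with |w| = 2p+1 ≥ p.
The pumping lemma gives a decomposition w = xyz where |xy| ≤ p and y is nonempty.
The first p characters of w are a's, so xy (and hence y) consists only of a's. Write y = a^k, 1 ≤ k ≤ p.
Consider xy^2z = a^{p+k} b^{p+1}. Since k ≥ 1, the a-count p+k is at least p+1, so i < j fails; thus xy^2z ∉ L.
This contradicts the pumping lemma, so L is not regular.

a^{p+k} b^{p+1}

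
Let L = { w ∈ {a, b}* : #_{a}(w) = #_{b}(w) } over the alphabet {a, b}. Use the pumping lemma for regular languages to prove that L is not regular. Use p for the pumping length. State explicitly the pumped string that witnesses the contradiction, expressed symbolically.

Toward a contradiction, assume L is regular with pumping length p.
Choose w = a^p b^p ∈ L with |w| = 2p ≥ p.
The pumping lemma gives a decomposition w = xyz where |xy| ≤ p and y is nonempty.
The first p characters of w are a's, so xy (and hence y) consists only of a's. Write y = a^k, 1 ≤ k ≤ p.
Pump with i = 2: xy^2z = a^{p+k} b^p has p+k occurrences of a but only p of b. Since k ≥ 1 the counts differ, so xy^2z ∉ L.
Contradiction. Therefore L is not regular.

a^{p+k} b^p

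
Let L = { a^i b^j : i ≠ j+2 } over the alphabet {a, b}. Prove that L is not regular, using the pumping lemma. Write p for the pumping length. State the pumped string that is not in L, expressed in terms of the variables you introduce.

a^{p+p!} b^{p+p!-2}

Suppose for contradiction that L is regular, and let p be the pumping length.
Choose w = a^p b^{p+p!-2}. Since p ≠ (p+p!-2)+2 = p+p!, w ∈ L; and |w| ≥ p.
Write w = xyz as guaranteed by the lemma, with |xy| ≤ p and |y| ≥ 1.
Because |xy| ≤ p and w begins with p copies of a, we have y = a^k with 1 ≤ k ≤ p.
Since 1 ≤ k ≤ p, k divides p!; set t = 1 + p!/k. Then xy^t z has p + (p!/k)·k = p + p! copies of a. Now the a-count is p+p! and (b-count)+2 = (p+p!-2)+2 = p+p!, so i ≠ j+2 fails. So xy^t z = a^{p+p!} b^{p+p!-2} ∉ L.
Contradiction. Therefore L is not regular.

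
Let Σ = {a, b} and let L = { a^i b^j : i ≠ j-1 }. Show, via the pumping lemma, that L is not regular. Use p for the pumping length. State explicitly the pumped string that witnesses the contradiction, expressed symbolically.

Assume L is regular; let p be its pumping constant.
Choose w = a^p b^{p+p!+1}. Since p ≠ (p+p!+1)-1 = p+p!, w ∈ L; and |w| ≥ p.
By the pumping lemma, w = xyz with |xy| ≤ p and |y| > 0.
The first p characters of w are a's, so xy (and hence y) consists only of a's. Write y = a^k, 1 ≤ k ≤ p.
Since 1 ≤ k ≤ p, k divides p!; set t = 1 + p!/k. Then xy^t z has p + (p!/k)·k = p + p! copies of a. Now the a-count is p+p! and (b-count)-1 = (p+p!+1)-1 = p+p!, so i ≠ j-1 fails. So xy^t z = a^{p+p!} b^{p+p!+1} ∉ L.
This is a contradiction; hence L is not regular.

a^{p+p!} b^{p+p!+1}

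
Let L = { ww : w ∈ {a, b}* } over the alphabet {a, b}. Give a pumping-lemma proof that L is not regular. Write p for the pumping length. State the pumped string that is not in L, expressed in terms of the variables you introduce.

a^{p+k} b^p a^p b^p

Assume L is regular; let p be its pumping constant.
Take w = a^p b^p a^p b^p = uu where u = a^pb^p; then w ∈ L and |w| = 4p ≥ p.
By the pumping lemma, w = xyz with |xy| ≤ p and y is nonempty.
The first p characters of w are a's, so xy (and hence y) consists only of a's. Write y = a^k, 1 ≤ k ≤ p.
Pump with i = 2: xy^2z = a^{p+k} b^p a^p b^p, of length 4p+k. Suppose this equals vv. The string starts with a and ends with b, so v does too; thus the boundary between the two copies of v is a b→a transition. There is exactly one such transition, at position 2p+k, so |v| = 2p+k and |vv| = 4p+2k ≠ 4p+k since k ≥ 1. So xy^2z ∉ L.
This is a contradiction; hence L is not regular.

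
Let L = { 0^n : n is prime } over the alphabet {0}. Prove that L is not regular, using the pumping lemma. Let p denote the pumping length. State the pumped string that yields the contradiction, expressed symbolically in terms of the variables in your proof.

0^{q(1+k)}

Assume L is regular. Let p be the pumping length given by the pumping lemma.
Let q be a prime with q ≥ p+2 (infinitely many primes exist), and take w = 0^q ∈ L with |w| = q ≥ p.
The pumping lemma gives a decomposition w = xyz where |xy| ≤ p and |y| > 0.
Then y = 0^k for some k with 1 ≤ k ≤ p.
Since 1 ≤ k ≤ p, |xz| = q-k. Pump with i = q+1: |xy^{q+1}z| = (q-k)+(q+1)k = q+qk = q(1+k), which is composite (both factors ≥ 2). So xy^{q+1}z = 0^{q(1+k)} ∉ L.
This contradicts the pumping lemma, so L is not regular.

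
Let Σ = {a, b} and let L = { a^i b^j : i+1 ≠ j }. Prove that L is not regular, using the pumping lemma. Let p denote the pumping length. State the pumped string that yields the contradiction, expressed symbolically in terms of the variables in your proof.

Assume L is regular. Let p be the pumping length given by the pumping lemma.
Choose w = a^p b^{p+p!+1}. Since p ≠ (p+p!+1)-1 = p+p!, w ∈ L; and |w| ≥ p.
By the pumping lemma, w = xyz with |xy| ≤ p and |y| > 0.
Because |xy| ≤ p and w begins with p copies of a, we have y = a^k with 1 ≤ k ≤ p.
Since 1 ≤ k ≤ p, k divides p!; set t = 1 + p!/k. Then xy^t z has p + (p!/k)·k = p + p! copies of a. Now the a-count is p+p! and (b-count)-1 = (p+p!+1)-1 = p+p!, so i+1 ≠ j fails. So xy^t z = a^{p+p!} b^{p+p!+1} ∉ L.
Contradiction. Therefore L is not regular.

a^{p+p!} b^{p+p!+1}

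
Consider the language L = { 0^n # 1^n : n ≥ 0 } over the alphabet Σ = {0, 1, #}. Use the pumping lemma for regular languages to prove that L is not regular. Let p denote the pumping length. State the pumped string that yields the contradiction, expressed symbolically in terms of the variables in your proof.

0^{p+k} # 1^p

Assume L is regular. Let p be the pumping length given by the pumping lemma.
Take w = 0^p # 1^p ∈ L with |w| = 2p+1 ≥ p.
Write w = xyz as guaranteed by the lemma, with |xy| ≤ p and |y| > 0.
Because |xy| ≤ p and w begins with p copies of 0, we have y = 0^k with 1 ≤ k ≤ p.
Pump with i = 2: xy^2z = 0^{p+k} # 1^p, which would require p+k = p. But k ≥ 1, so xy^2z ∉ L.
This contradicts the pumping lemma, so L is not regular.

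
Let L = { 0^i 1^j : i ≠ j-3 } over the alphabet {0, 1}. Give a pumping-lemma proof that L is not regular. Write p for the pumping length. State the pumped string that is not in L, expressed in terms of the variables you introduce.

Assume L is regular. Let p be the pumping length given by the pumping lemma.
Choose w = 0^p 1^{p+p!+3}. Since p ≠ (p+p!+3)-3 = p+p!, w ∈ L; and |w| ≥ p.
By the pumping lemma, w = xyz with |xy| ≤ p and y is nonempty.
Because |xy| ≤ p and w begins with p copies of 0, we have y = 0^k with 1 ≤ k ≤ p.
Since 1 ≤ k ≤ p, k divides p!; set t = 1 + p!/k. Then xy^t z has p + (p!/k)·k = p + p! copies of 0. Now the 0-count is p+p! and (1-count)-3 = (p+p!+3)-3 = p+p!, so i ≠ j-3 fails. So xy^t z = 0^{p+p!} 1^{p+p!+3} ∉ L.
Contradiction. Therefore L is not regular.

0^{p+p!} 1^{p+p!+3}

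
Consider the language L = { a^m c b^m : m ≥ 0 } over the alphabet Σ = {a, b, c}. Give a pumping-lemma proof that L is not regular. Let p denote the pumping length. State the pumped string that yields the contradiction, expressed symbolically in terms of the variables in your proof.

a^{p+k} c b^p

Assume L is regular; let p be its pumping constant.
Take w = a^p c b^p ∈ L with |w| = 2p+1 ≥ p.
Write w = xyz as guaranteed by the lemma, with |xy| ≤ p and |y| > 0.
Because |xy| ≤ p and w begins with p copies of a, we have y = a^k with 1 ≤ k ≤ p.
Pump with i = 2: xy^2z = a^{p+k} c b^p, which would require p+k = p. But k ≥ 1, so xy^2z ∉ L.
This contradicts the pumping lemma, so L is not regular.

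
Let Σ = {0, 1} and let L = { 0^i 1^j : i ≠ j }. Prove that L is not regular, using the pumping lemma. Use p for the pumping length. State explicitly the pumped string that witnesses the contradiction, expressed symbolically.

Assume L is regular. Let p be the pumping length given by the pumping lemma.
Choose w = 0^p 1^{p+p!}. Since p ≠ p+p!, w ∈ L; and |w| ≥ p.
By the pumping lemma, w = xyz with |xy| ≤ p and |y| ≥ 1.
Since the first p symbols of w are all 0's and |xy| ≤ p, y lies entirely in the leading 0-block: y = 0^k for some k with 1 ≤ k ≤ p.
Since 1 ≤ k ≤ p, k divides p!; set t = 1 + p!/k. Then xy^t z has p + (p!/k)·k = p + p! copies of 0. Now the 0-count equals the 1-count, so i ≠ j fails. So xy^t z = 0^{p+p!} 1^{p+p!} ∉ L.
Contradiction. Therefore L is not regular.

0^{p+p!} 1^{p+p!}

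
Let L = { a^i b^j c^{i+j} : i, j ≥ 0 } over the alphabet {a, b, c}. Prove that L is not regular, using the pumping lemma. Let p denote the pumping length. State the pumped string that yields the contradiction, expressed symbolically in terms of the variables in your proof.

a^{p+k} b^p c^{2p}

Assume L is regular. Let p be the pumping length given by the pumping lemma.
Take w = a^p b^p c^{2p} ∈ L (with i=j=p, i+j=2p), |w| = 4p ≥ p.
The pumping lemma gives a decomposition w = xyz where |xy| ≤ p and |y| > 0.
The first p characters of w are a's, so xy (and hence y) consists only of a's. Write y = a^k, 1 ≤ k ≤ p.
Consider xy^2z = a^{p+k} b^p c^{2p}. Now the a- and b-counts sum to 2p+k, but the c-count is 2p ≠ 2p+k. So xy^2z ∉ L.
Contradiction. Therefore L is not regular.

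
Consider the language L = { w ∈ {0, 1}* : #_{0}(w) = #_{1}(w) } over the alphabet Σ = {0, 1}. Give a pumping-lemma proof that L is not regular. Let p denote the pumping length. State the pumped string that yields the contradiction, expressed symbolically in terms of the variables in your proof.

0^{p+k} 1^p

Suppose for contradiction that L is regular, and let p be the pumping length.
Choose w = 0^p 1^p ∈ L with |w| = 2p ≥ p.
The pumping lemma gives a decomposition w = xyz where |xy| ≤ p and |y| > 0.
Since the first p symbols of w are all 0's and |xy| ≤ p, y lies entirely in the leading 0-block: y = 0^k for some k with 1 ≤ k ≤ p.
Pump with i = 2: xy^2z = 0^{p+k} 1^p has p+k occurrences of 0 but only p of 1. Since k ≥ 1 the counts differ, so xy^2z ∉ L.
This contradicts the pumping lemma, so L is not regular.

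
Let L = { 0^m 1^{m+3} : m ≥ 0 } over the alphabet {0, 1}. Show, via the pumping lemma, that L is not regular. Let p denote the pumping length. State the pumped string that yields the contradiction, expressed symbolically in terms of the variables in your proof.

Toward a contradiction, assume L is regular with pumping length p.
Let w = 0^p 1^{p+3} ∈ L; note |w| = 2p+3 ≥ p.
The pumping lemma gives a decomposition w = xyz where |xy| ≤ p and y is nonempty.
Because |xy| ≤ p and w begins with p copies of 0, we have y = 0^k with 1 ≤ k ≤ p.
Pump with i = 2: xy^2z = 0^{p+k} 1^{p+3}. For this to lie in L we would need p+3 = (p+k)+3, which forces k = 0. But k ≥ 1, so xy^2z ∉ L.
Contradiction. Therefore L is not regular.

0^{p+k} 1^{p+3}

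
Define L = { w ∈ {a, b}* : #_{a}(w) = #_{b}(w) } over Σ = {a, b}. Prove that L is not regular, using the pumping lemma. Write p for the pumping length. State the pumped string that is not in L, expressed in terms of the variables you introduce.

Assume L is regular. Let p be the pumping length given by the pumping lemma.
Choose w = a^p b^p ∈ L with |w| = 2p ≥ p.
Write w = xyz as guaranteed by the lemma, with |xy| ≤ p and y is nonempty.
The first p characters of w are a's, so xy (and hence y) consists only of a's. Write y = a^k, 1 ≤ k ≤ p.
Pump with i = 2: xy^2z = a^{p+k} b^p has p+k occurrences of a but only p of b. Since k ≥ 1 the counts differ, so xy^2z ∉ L.
This contradicts the pumping lemma, so L is not regular.

a^{p+k} b^p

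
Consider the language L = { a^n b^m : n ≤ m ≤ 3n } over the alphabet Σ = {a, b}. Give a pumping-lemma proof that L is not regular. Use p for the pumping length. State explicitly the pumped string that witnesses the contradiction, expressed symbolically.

a^{p+k} b^p

Assume L is regular; let p be its pumping constant.
Take w = a^p b^p ∈ L (since p ≤ p ≤ 3p), with |w| = 2p ≥ p.
Write w = xyz as guaranteed by the lemma, with |xy| ≤ p and |y| > 0.
The first p characters of w are a's, so xy (and hence y) consists only of a's. Write y = a^k, 1 ≤ k ≤ p.
Pump with i = 2: xy^2z = a^{p+k} b^p. Now n = p+k > p = m, so the condition n ≤ m fails. Thus xy^2z ∉ L.
This is a contradiction; hence L is not regular.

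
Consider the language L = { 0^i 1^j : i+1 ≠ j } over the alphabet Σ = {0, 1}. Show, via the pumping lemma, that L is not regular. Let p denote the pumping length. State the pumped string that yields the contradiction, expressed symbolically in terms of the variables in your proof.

Toward a contradiction, assume L is regular with pumping length p.
Choose w = 0^p 1^{p+p!+1}. Since p ≠ (p+p!+1)-1 = p+p!, w ∈ L; and |w| ≥ p.
Write w = xyz as guaranteed by the lemma, with |xy| ≤ p and |y| > 0.
Because |xy| ≤ p and w begins with p copies of 0, we have y = 0^k with 1 ≤ k ≤ p.
Since 1 ≤ k ≤ p, k divides p!; set t = 1 + p!/k. Then xy^t z has p + (p!/k)·k = p + p! copies of 0. Now the 0-count is p+p! and (1-count)-1 = (p+p!+1)-1 = p+p!, so i+1 ≠ j fails. So xy^t z = 0^{p+p!} 1^{p+p!+1} ∉ L.
This contradicts the pumping lemma, so L is not regular.

0^{p+p!} 1^{p+p!+1}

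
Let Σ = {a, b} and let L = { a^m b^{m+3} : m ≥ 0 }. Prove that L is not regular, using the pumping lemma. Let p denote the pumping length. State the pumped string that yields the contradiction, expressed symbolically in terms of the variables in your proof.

Suppose for contradiction that L is regular, and let p be the pumping length.
Let w = a^p b^{p+3} ∈ L; note |w| = 2p+3 ≥ p.
By the pumping lemma, w = xyz with |xy| ≤ p and y is nonempty.
Since the first p symbols of w are all a's and |xy| ≤ p, y lies entirely in the leading a-block: y = a^k for some k with 1 ≤ k ≤ p.
Pump with i = 2: xy^2z = a^{p+k} b^{p+3}. For this to lie in L we would need p+3 = (p+k)+3, which forces k = 0. But k ≥ 1, so xy^2z ∉ L.
This is a contradiction; hence L is not regular.

a^{p+k} b^{p+3}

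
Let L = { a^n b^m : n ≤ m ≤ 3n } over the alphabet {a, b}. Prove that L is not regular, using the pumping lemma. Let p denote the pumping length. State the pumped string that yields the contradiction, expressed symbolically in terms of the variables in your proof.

a^{p+k} b^p

Assume L is regular; let p be its pumping constant.
Take w = a^p b^p ∈ L (since p ≤ p ≤ 3p), with |w| = 2p ≥ p.
The pumping lemma gives a decomposition w = xyz where |xy| ≤ p and |y| > 0.
The first p characters of w are a's, so xy (and hence y) consists only of a's. Write y = a^k, 1 ≤ k ≤ p.
Pump with i = 2: xy^2z = a^{p+k} b^p. Now n = p+k > p = m, so the condition n ≤ m fails. Thus xy^2z ∉ L.
This contradicts the pumping lemma, so L is not regular.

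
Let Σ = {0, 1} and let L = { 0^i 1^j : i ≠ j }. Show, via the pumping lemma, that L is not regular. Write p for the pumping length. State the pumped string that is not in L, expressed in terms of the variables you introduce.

Assume L is regular. Let p be the pumping length given by the pumping lemma.
Choose w = 0^p 1^{p+p!}. Since p ≠ p+p!, w ∈ L; and |w| ≥ p.
By the pumping lemma, w = xyz with |xy| ≤ p and |y| ≥ 1.
Since the first p symbols of w are all 0's and |xy| ≤ p, y lies entirely in the leading 0-block: y = 0^k for some k with 1 ≤ k ≤ p.
Since 1 ≤ k ≤ p, k divides p!; set t = 1 + p!/k. Then xy^t z has p + (p!/k)·k = p + p! copies of 0. Now the 0-count equals the 1-count, so i ≠ j fails. So xy^t z = 0^{p+p!} 1^{p+p!} ∉ L.
This is a contradiction; hence L is not regular.

0^{p+p!} 1^{p+p!}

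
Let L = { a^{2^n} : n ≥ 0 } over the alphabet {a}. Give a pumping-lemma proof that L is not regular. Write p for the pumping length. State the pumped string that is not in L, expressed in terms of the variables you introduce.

Suppose for contradiction that L is regular, and let p be the pumping length.
Take w = a^{2^p} ∈ L with |w| = 2^p ≥ p.
By the pumping lemma, w = xyz with |xy| ≤ p and y is nonempty.
Then y = a^k for some k with 1 ≤ k ≤ p.
Pump with i = 2: xy^2z = a^{2^p+k}. Since 1 ≤ k ≤ p < 2^p, we have 2^p < 2^p+k < 2^{p+1}, so 2^p+k is not a power of 2. So xy^2z ∉ L.
This contradicts the pumping lemma, so L is not regular.

a^{2^p+k}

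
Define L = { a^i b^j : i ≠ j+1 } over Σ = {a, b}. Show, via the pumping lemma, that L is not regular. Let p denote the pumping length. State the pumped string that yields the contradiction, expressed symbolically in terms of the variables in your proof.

a^{p+p!} b^{p+p!-1}

Suppose for contradiction that L is regular, and let p be the pumping length.
Choose w = a^p b^{p+p!-1}. Since p ≠ (p+p!-1)+1 = p+p!, w ∈ L; and |w| ≥ p.
Write w = xyz as guaranteed by the lemma, with |xy| ≤ p and y is nonempty.
The first p characters of w are a's, so xy (and hence y) consists only of a's. Write y = a^k, 1 ≤ k ≤ p.
Since 1 ≤ k ≤ p, k divides p!; set t = 1 + p!/k. Then xy^t z has p + (p!/k)·k = p + p! copies of a. Now the a-count is p+p! and (b-count)+1 = (p+p!-1)+1 = p+p!, so i ≠ j+1 fails. So xy^t z = a^{p+p!} b^{p+p!-1} ∉ L.
Contradiction. Therefore L is not regular.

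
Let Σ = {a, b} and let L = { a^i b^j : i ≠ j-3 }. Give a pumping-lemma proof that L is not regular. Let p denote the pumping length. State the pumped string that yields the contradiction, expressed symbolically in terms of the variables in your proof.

Suppose for contradiction that L is regular, and let p be the pumping length.
Choose w = a^p b^{p+p!+3}. Since p ≠ (p+p!+3)-3 = p+p!, w ∈ L; and |w| ≥ p.
Write w = xyz as guaranteed by the lemma, with |xy| ≤ p and |y| ≥ 1.
Because |xy| ≤ p and w begins with p copies of a, we have y = a^k with 1 ≤ k ≤ p.
Since 1 ≤ k ≤ p, k divides p!; set t = 1 + p!/k. Then xy^t z has p + (p!/k)·k = p + p! copies of a. Now the a-count is p+p! and (b-count)-3 = (p+p!+3)-3 = p+p!, so i ≠ j-3 fails. So xy^t z = a^{p+p!} b^{p+p!+3} ∉ L.
This is a contradiction; hence L is not regular.

a^{p+p!} b^{p+p!+3}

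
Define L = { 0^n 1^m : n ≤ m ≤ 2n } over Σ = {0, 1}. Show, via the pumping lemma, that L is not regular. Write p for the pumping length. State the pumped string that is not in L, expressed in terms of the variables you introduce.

Assume L is regular. Let p be the pumping length given by the pumping lemma.
Take w = 0^p 1^p ∈ L (since p ≤ p ≤ 2p), with |w| = 2p ≥ p.
By the pumping lemma, w = xyz with |xy| ≤ p and |y| > 0.
The first p characters of w are 0's, so xy (and hence y) consists only of 0's. Write y = 0^k, 1 ≤ k ≤ p.
Pump with i = 2: xy^2z = 0^{p+k} 1^p. Now n = p+k > p = m, so the condition n ≤ m fails. Thus xy^2z ∉ L.
This contradicts the pumping lemma, so L is not regular.

0^{p+k} 1^p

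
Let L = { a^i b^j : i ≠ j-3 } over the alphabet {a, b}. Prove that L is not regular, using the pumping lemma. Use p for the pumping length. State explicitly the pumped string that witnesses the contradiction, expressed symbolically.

a^{p+p!} b^{p+p!+3}

Assume L is regular. Let p be the pumping length given by the pumping lemma.
Choose w = a^p b^{p+p!+3}. Since p ≠ (p+p!+3)-3 = p+p!, w ∈ L; and |w| ≥ p.
By the pumping lemma, w = xyz with |xy| ≤ p and |y| ≥ 1.
Since the first p symbols of w are all a's and |xy| ≤ p, y lies entirely in the leading a-block: y = a^k for some k with 1 ≤ k ≤ p.
Since 1 ≤ k ≤ p, k divides p!; set t = 1 + p!/k. Then xy^t z has p + (p!/k)·k = p + p! copies of a. Now the a-count is p+p! and (b-count)-3 = (p+p!+3)-3 = p+p!, so i ≠ j-3 fails. So xy^t z = a^{p+p!} b^{p+p!+3} ∉ L.
This is a contradiction; hence L is not regular.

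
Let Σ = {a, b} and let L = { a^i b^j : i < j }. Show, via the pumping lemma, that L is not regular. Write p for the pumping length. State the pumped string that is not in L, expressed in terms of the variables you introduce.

Assume L is regular. Let p be the pumping length given by the pumping lemma.
Choose w = a^p b^{p+1} ∈ L, with |w| = 2p+1 ≥ p.
Write w = xyz as guaranteed by the lemma, with |xy| ≤ p and |y| ≥ 1.
Because |xy| ≤ p and w begins with p copies of a, we have y = a^k with 1 ≤ k ≤ p.
Consider xy^2z = a^{p+k} b^{p+1}. Since k ≥ 1, the a-count p+k is at least p+1, so i < j fails; thus xy^2z ∉ L.
This contradicts the pumping lemma, so L is not regular.

a^{p+k} b^{p+1}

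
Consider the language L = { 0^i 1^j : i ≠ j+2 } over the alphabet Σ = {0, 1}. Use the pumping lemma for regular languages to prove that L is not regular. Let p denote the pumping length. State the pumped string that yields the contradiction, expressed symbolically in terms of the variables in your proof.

0^{p+p!} 1^{p+p!-2}

Assume L is regular; let p be its pumping constant.
Choose w = 0^p 1^{p+p!-2}. Since p ≠ (p+p!-2)+2 = p+p!, w ∈ L; and |w| ≥ p.
By the pumping lemma, w = xyz with |xy| ≤ p and y is nonempty.
Since the first p symbols of w are all 0's and |xy| ≤ p, y lies entirely in the leading 0-block: y = 0^k for some k with 1 ≤ k ≤ p.
Since 1 ≤ k ≤ p, k divides p!; set t = 1 + p!/k. Then xy^t z has p + (p!/k)·k = p + p! copies of 0. Now the 0-count is p+p! and (1-count)+2 = (p+p!-2)+2 = p+p!, so i ≠ j+2 fails. So xy^t z = 0^{p+p!} 1^{p+p!-2} ∉ L.
This contradicts the pumping lemma, so L is not regular.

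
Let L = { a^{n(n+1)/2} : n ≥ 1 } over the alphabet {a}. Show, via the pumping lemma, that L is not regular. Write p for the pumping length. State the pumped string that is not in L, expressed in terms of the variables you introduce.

a^{p(p+1)/2+k}

Suppose for contradiction that L is regular, and let p be the pumping length.
Take w = a^{p(p+1)/2} ∈ L with |w| = p(p+1)/2 ≥ p.
Write w = xyz as guaranteed by the lemma, with |xy| ≤ p and |y| ≥ 1.
Then y = a^k for some k with 1 ≤ k ≤ p.
Pump with i = 2: xy^2z = a^{p(p+1)/2+k}. Since 1 ≤ k ≤ p, p(p+1)/2 < p(p+1)/2+k ≤ p(p+1)/2+p < (p+1)(p+2)/2, so p(p+1)/2+k is strictly between consecutive triangular numbers. So xy^2z ∉ L.
This contradicts the pumping lemma, so L is not regular.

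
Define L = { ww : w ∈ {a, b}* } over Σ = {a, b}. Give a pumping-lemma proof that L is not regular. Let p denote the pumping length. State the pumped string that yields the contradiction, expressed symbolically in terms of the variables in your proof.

Assume L is regular. Let p be the pumping length given by the pumping lemma.
Take w = a^p b^p a^p b^p = uu where u = a^pb^p; then w ∈ L and |w| = 4p ≥ p.
Write w = xyz as guaranteed by the lemma, with |xy| ≤ p and |y| ≥ 1.
The first p characters of w are a's, so xy (and hence y) consists only of a's. Write y = a^k, 1 ≤ k ≤ p.
Pump with i = 2: xy^2z = a^{p+k} b^p a^p b^p, of length 4p+k. Suppose this equals vv. The string starts with a and ends with b, so v does too; thus the boundary between the two copies of v is a b→a transition. There is exactly one such transition, at position 2p+k, so |v| = 2p+k and |vv| = 4p+2k ≠ 4p+k since k ≥ 1. So xy^2z ∉ L.
This contradicts the pumping lemma, so L is not regular.

a^{p+k} b^p a^p b^p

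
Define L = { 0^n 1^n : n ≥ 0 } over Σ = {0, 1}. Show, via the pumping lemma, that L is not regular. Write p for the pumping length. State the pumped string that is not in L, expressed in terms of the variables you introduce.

0^{p+k} 1^p

Suppose for contradiction that L is regular, and let p be the pumping length.
Let w = 0^p 1^p ∈ L; note |w| = 2p ≥ p.
The pumping lemma gives a decomposition w = xyz where |xy| ≤ p and |y| ≥ 1.
Since the first p symbols of w are all 0's and |xy| ≤ p, y lies entirely in the leading 0-block: y = 0^k for some k with 1 ≤ k ≤ p.
Pump with i = 2: xy^2z = 0^{p+k} 1^p. For this to lie in L we would need p = p+k, which forces k = 0. But k ≥ 1, so xy^2z ∉ L.
Contradiction. Therefore L is not regular.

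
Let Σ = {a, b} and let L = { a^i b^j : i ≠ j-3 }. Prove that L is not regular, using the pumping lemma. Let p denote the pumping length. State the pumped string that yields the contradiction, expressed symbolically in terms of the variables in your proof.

Assume L is regular; let p be its pumping constant.
Choose w = a^p b^{p+p!+3}. Since p ≠ (p+p!+3)-3 = p+p!, w ∈ L; and |w| ≥ p.
By the pumping lemma, w = xyz with |xy| ≤ p and |y| > 0.
Because |xy| ≤ p and w begins with p copies of a, we have y = a^k with 1 ≤ k ≤ p.
Since 1 ≤ k ≤ p, k divides p!; set t = 1 + p!/k. Then xy^t z has p + (p!/k)·k = p + p! copies of a. Now the a-count is p+p! and (b-count)-3 = (p+p!+3)-3 = p+p!, so i ≠ j-3 fails. So xy^t z = a^{p+p!} b^{p+p!+3} ∉ L.
Contradiction. Therefore L is not regular.

a^{p+p!} b^{p+p!+3}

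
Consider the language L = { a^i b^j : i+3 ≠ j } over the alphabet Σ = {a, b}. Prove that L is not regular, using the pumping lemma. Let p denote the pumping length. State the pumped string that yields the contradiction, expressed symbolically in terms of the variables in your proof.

Assume L is regular; let p be its pumping constant.
Choose w = a^p b^{p+p!+3}. Since p ≠ (p+p!+3)-3 = p+p!, w ∈ L; and |w| ≥ p.
The pumping lemma gives a decomposition w = xyz where |xy| ≤ p and |y| ≥ 1.
Since the first p symbols of w are all a's and |xy| ≤ p, y lies entirely in the leading a-block: y = a^k for some k with 1 ≤ k ≤ p.
Since 1 ≤ k ≤ p, k divides p!; set t = 1 + p!/k. Then xy^t z has p + (p!/k)·k = p + p! copies of a. Now the a-count is p+p! and (b-count)-3 = (p+p!+3)-3 = p+p!, so i+3 ≠ j fails. So xy^t z = a^{p+p!} b^{p+p!+3} ∉ L.
This contradicts the pumping lemma, so L is not regular.

a^{p+p!} b^{p+p!+3}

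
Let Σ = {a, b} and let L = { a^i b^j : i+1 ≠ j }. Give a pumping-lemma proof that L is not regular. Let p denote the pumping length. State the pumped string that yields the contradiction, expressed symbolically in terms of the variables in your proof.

Assume L is regular; let p be its pumping constant.
Choose w = a^p b^{p+p!+1}. Since p ≠ (p+p!+1)-1 = p+p!, w ∈ L; and |w| ≥ p.
By the pumping lemma, w = xyz with |xy| ≤ p and |y| ≥ 1.
Since the first p symbols of w are all a's and |xy| ≤ p, y lies entirely in the leading a-block: y = a^k for some k with 1 ≤ k ≤ p.
Since 1 ≤ k ≤ p, k divides p!; set t = 1 + p!/k. Then xy^t z has p + (p!/k)·k = p + p! copies of a. Now the a-count is p+p! and (b-count)-1 = (p+p!+1)-1 = p+p!, so i+1 ≠ j fails. So xy^t z = a^{p+p!} b^{p+p!+1} ∉ L.
This contradicts the pumping lemma, so L is not regular.

a^{p+p!} b^{p+p!+1}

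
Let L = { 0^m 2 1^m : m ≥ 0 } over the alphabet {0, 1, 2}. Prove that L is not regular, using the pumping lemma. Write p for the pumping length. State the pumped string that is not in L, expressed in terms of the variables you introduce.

0^{p+k} 2 1^p

Assume L is regular; let p be its pumping constant.
Take w = 0^p 2 1^p ∈ L with |w| = 2p+1 ≥ p.
Write w = xyz as guaranteed by the lemma, with |xy| ≤ p and |y| > 0.
Because |xy| ≤ p and w begins with p copies of 0, we have y = 0^k with 1 ≤ k ≤ p.
Pump with i = 2: xy^2z = 0^{p+k} 2 1^p, which would require p+k = p. But k ≥ 1, so xy^2z ∉ L.
This contradicts the pumping lemma, so L is not regular.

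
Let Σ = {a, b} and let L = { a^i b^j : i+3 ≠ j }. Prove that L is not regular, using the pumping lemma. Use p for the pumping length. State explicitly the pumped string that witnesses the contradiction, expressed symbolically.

Suppose for contradiction that L is regular, and let p be the pumping length.
Choose w = a^p b^{p+p!+3}. Since p ≠ (p+p!+3)-3 = p+p!, w ∈ L; and |w| ≥ p.
Write w = xyz as guaranteed by the lemma, with |xy| ≤ p and |y| > 0.
Since the first p symbols of w are all a's and |xy| ≤ p, y lies entirely in the leading a-block: y = a^k for some k with 1 ≤ k ≤ p.
Since 1 ≤ k ≤ p, k divides p!; set t = 1 + p!/k. Then xy^t z has p + (p!/k)·k = p + p! copies of a. Now the a-count is p+p! and (b-count)-3 = (p+p!+3)-3 = p+p!, so i+3 ≠ j fails. So xy^t z = a^{p+p!} b^{p+p!+3} ∉ L.
Contradiction. Therefore L is not regular.

a^{p+p!} b^{p+p!+3}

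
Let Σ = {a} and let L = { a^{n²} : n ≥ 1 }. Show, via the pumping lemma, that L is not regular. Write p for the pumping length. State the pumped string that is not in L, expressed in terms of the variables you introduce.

Suppose for contradiction that L is regular, and let p be the pumping length.
Take w = a^{p²} ∈ L with |w| = p² ≥ p.
Write w = xyz as guaranteed by the lemma, with |xy| ≤ p and |y| > 0.
Then y = a^k for some k with 1 ≤ k ≤ p.
Pump with i = 2: xy^2z = a^{p²+k}. Since 1 ≤ k ≤ p, p² < p²+k ≤ p²+p < (p+1)², so p²+k lies strictly between consecutive squares and is not a perfect square. So xy^2z ∉ L.
This contradicts the pumping lemma, so L is not regular.

a^{p²+k}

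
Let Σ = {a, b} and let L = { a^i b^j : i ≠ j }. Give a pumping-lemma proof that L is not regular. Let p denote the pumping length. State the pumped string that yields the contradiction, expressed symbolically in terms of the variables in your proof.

Assume L is regular. Let p be the pumping length given by the pumping lemma.
Choose w = a^p b^{p+p!}. Since p ≠ p+p!, w ∈ L; and |w| ≥ p.
Write w = xyz as guaranteed by the lemma, with |xy| ≤ p and |y| ≥ 1.
Since the first p symbols of w are all a's and |xy| ≤ p, y lies entirely in the leading a-block: y = a^k for some k with 1 ≤ k ≤ p.
Since 1 ≤ k ≤ p, k divides p!; set t = 1 + p!/k. Then xy^t z has p + (p!/k)·k = p + p! copies of a. Now the a-count equals the b-count, so i ≠ j fails. So xy^t z = a^{p+p!} b^{p+p!} ∉ L.
This is a contradiction; hence L is not regular.

a^{p+p!} b^{p+p!}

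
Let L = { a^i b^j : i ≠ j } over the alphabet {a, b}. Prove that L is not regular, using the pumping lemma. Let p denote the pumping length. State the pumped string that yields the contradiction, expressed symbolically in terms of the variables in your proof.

Toward a contradiction, assume L is regular with pumping length p.
Choose w = a^p b^{p+p!}. Since p ≠ p+p!, w ∈ L; and |w| ≥ p.
Write w = xyz as guaranteed by the lemma, with |xy| ≤ p and y is nonempty.
The first p characters of w are a's, so xy (and hence y) consists only of a's. Write y = a^k, 1 ≤ k ≤ p.
Since 1 ≤ k ≤ p, k divides p!; set t = 1 + p!/k. Then xy^t z has p + (p!/k)·k = p + p! copies of a. Now the a-count equals the b-count, so i ≠ j fails. So xy^t z = a^{p+p!} b^{p+p!} ∉ L.
Contradiction. Therefore L is not regular.

a^{p+p!} b^{p+p!}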